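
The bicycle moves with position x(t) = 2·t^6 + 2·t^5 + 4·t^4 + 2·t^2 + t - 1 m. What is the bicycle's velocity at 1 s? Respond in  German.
Um dies zu lösen, müssen wir 1 Ableitung unserer Gleichung für die Position x(t) = 2·t^6 + 2·t^5 + 4·t^4 + 2·t^2 + t - 1 nehmen. Mit d/dt von x(t) finden wir v(t) = 12·t^5 + 10·t^4 + 16·t^3 + 4·t + 1. Mit v(t) = 12·t^5 + 10·t^4 + 16·t^3 + 4·t + 1 und Einsetzen von t = 1, finden wir v = 43.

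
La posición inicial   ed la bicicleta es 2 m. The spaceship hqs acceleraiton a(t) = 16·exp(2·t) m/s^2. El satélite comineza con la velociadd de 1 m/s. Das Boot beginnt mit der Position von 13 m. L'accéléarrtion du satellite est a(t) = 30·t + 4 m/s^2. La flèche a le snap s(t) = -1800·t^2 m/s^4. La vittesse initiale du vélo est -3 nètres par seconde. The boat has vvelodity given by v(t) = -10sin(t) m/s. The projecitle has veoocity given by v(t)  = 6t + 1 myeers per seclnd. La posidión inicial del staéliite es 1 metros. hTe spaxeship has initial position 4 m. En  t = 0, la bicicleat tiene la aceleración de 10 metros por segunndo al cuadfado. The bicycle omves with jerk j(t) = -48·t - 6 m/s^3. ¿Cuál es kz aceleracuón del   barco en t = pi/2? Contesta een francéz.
En partant de la vitesse v(t) = -10·sin(t), nous prenons 1 dérivée. En dérivant la vitesse, nous obtenons l'accélération: a(t) = -10·cos(t). En utilisant a(t) = -10·cos(t) et en substituant t = pi/2, nous trouvons a = 0.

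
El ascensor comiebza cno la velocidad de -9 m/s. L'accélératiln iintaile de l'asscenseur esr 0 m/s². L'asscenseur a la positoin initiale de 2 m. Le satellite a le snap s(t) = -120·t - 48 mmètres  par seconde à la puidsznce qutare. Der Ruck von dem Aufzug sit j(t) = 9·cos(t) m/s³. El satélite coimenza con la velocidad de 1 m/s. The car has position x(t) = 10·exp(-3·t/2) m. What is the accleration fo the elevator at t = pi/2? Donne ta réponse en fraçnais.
En partant du jerk j(t) = 9·cos(t), nous prenons 1 primitive. L'intégrale du jerk, avec a(0) = 0, donne l'accélération: a(t) = 9·sin(t). De l'équation de l'accélération a(t) = 9·sin(t), nous substituons t = pi/2 pour obtenir a = 9.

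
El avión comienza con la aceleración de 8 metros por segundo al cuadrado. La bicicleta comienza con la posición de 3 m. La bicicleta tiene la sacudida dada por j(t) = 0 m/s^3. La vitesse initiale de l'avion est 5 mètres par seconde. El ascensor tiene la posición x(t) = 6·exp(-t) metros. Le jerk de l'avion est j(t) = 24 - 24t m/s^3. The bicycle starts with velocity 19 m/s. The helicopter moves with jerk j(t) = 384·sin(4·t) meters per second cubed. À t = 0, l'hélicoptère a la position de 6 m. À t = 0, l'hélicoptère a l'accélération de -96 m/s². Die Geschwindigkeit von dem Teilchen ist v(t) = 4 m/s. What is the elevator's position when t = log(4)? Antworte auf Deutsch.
Wir haben die Position x(t) = 6·exp(-t). Durch Einsetzen von t = log(4): x(log(4)) = 3/2.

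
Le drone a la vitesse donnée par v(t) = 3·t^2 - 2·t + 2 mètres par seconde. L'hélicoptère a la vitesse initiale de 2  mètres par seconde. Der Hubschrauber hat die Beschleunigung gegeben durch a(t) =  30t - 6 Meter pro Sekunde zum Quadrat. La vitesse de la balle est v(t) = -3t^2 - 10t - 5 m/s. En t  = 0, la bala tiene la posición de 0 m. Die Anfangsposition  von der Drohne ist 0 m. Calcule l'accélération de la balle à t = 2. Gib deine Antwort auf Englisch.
To solve this, we need to take 1 derivative of our velocity equation v(t) = -3·t^2 - 10·t - 5. The derivative of velocity gives acceleration: a(t) = -6·t - 10. From the given acceleration equation a(t) = -6·t - 10, we substitute t = 2 to get a = -22.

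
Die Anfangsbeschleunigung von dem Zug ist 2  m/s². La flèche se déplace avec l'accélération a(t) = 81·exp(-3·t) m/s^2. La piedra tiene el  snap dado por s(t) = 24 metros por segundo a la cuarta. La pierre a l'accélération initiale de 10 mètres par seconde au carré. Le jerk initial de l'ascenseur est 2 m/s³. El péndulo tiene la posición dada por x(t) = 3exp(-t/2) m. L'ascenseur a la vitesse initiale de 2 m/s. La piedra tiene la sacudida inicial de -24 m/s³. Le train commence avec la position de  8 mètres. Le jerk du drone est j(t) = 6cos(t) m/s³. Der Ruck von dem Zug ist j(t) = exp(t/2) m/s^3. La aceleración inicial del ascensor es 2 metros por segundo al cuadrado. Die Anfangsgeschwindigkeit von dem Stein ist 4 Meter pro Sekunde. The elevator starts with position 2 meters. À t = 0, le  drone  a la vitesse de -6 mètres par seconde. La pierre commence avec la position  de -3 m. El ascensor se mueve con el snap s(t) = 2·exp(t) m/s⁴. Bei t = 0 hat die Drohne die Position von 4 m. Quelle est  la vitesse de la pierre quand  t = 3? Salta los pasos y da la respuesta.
v(3) = 34.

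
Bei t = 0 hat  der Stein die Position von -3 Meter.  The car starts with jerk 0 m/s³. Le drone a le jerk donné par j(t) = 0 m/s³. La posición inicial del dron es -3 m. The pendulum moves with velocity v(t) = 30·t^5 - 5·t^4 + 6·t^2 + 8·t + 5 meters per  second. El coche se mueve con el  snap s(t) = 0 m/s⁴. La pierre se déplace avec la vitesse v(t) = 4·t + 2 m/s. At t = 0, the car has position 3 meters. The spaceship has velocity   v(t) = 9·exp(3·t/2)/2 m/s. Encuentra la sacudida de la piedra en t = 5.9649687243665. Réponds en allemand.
Um dies zu lösen, müssen wir 2 Ableitungen unserer Gleichung für die Geschwindigkeit v(t) = 4·t + 2 nehmen. Die Ableitung von der Geschwindigkeit ergibt die Beschleunigung: a(t) = 4. Die Ableitung von der Beschleunigung ergibt den Ruck: j(t) = 0. Mit j(t) = 0 und Einsetzen von t = 5.9649687243665, finden wir j = 0.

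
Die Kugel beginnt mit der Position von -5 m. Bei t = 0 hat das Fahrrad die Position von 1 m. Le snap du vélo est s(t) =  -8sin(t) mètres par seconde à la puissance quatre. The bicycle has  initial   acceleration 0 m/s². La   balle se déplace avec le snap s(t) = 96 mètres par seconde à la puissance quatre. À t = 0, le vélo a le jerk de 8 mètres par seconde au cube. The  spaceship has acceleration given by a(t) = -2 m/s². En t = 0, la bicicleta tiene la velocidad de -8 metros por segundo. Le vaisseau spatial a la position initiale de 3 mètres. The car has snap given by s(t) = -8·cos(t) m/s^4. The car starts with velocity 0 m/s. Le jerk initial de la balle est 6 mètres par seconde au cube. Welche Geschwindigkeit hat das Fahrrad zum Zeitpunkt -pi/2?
Wir müssen die Stammfunktion unserer Gleichung für den Snap s(t) = -8·sin(t) 3-mal finden. Durch Integration von dem Snap und Verwendung der Anfangsbedingung j(0) = 8, erhalten wir j(t) = 8·cos(t). Durch Integration von dem Ruck und Verwendung der Anfangsbedingung a(0) = 0, erhalten wir a(t) = 8·sin(t). Das Integral von der Beschleunigung, mit v(0) = -8, ergibt die Geschwindigkeit: v(t) = -8·cos(t). Mit v(t) = -8·cos(t) und Einsetzen von t = -pi/2, finden wir v = 0.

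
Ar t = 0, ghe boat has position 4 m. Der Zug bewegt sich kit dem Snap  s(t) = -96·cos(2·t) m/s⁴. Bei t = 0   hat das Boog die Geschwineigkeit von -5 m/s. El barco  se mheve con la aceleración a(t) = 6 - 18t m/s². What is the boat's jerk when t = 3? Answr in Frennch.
Pour résoudre ceci, nous devons prendre 1 dérivée de notre équation de l'accélération a(t) = 6 - 18·t. En dérivant l'accélération, nous obtenons le jerk: j(t) = -18. En utilisant j(t) = -18 et en substituant t = 3, nous trouvons j = -18.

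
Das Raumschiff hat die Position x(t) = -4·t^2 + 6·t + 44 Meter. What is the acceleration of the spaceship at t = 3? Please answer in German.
Um dies zu lösen, müssen wir 2 Ableitungen unserer Gleichung für die Position x(t) = -4·t^2 + 6·t + 44 nehmen. Die Ableitung von der Position ergibt die Geschwindigkeit: v(t) = 6 - 8·t. Die Ableitung von der Geschwindigkeit ergibt die Beschleunigung: a(t) = -8. Mit a(t) = -8 und Einsetzen von t = 3, finden wir a = -8.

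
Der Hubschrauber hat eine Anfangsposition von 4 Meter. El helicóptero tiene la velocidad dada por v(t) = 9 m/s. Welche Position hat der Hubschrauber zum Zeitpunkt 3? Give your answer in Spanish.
Para resolver esto, necesitamos tomar 1 integral de nuestra ecuación de la velocidad v(t) = 9. La integral de la velocidad es la posición. Usando x(0) = 4, obtenemos x(t) = 9·t + 4. Tenemos la posición x(t) = 9·t + 4. Sustituyendo t = 3: x(3) = 31.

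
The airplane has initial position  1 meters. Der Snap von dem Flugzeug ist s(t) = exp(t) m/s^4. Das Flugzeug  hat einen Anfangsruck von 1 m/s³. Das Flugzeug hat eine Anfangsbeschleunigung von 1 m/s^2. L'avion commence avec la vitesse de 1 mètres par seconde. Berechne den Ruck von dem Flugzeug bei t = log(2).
Wir müssen die Stammfunktion unserer Gleichung für den Snap s(t) = exp(t) 1-mal finden. Das Integral von dem Snap ist der Ruck. Mit j(0) = 1 erhalten wir j(t) = exp(t). Mit j(t) = exp(t) und Einsetzen von t = log(2), finden wir j = 2.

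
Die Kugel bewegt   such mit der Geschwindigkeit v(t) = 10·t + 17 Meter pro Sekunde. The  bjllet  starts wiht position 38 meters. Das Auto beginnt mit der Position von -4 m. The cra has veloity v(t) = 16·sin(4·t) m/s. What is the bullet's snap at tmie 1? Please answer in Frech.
Nous devons dériver notre équation de la vitesse v(t) = 10·t + 17 3 fois. En dérivant la vitesse, nous obtenons l'accélération: a(t) = 10. La dérivée de l'accélération donne le jerk: j(t) = 0. La dérivée du jerk donne le snap: s(t) = 0. Nous avons le snap s(t) = 0. En substituant t = 1: s(1) = 0.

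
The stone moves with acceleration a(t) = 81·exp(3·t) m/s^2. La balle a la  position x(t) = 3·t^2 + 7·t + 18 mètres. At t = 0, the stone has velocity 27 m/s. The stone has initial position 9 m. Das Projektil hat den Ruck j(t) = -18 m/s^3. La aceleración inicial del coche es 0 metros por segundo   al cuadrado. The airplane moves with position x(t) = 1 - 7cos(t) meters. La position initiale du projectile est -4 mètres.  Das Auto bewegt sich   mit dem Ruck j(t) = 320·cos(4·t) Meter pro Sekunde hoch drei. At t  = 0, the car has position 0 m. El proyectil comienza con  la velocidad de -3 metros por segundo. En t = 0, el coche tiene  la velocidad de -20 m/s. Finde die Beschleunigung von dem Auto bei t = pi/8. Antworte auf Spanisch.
Para resolver esto, necesitamos tomar 1 antiderivada de nuestra ecuación de la sacudida j(t) = 320·cos(4·t). Tomando ∫j(t)dt y aplicando a(0) = 0, encontramos a(t) = 80·sin(4·t). De la ecuación de la aceleración a(t) = 80·sin(4·t), sustituimos t = pi/8 para obtener a = 80.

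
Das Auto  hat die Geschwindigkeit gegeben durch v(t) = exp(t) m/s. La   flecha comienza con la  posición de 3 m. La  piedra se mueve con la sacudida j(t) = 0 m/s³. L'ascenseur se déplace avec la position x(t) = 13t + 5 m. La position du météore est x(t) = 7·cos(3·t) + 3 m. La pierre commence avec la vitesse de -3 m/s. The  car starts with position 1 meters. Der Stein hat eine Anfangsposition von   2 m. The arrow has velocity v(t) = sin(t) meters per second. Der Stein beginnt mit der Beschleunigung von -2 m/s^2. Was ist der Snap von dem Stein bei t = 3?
Ausgehend von dem Ruck j(t) = 0, nehmen wir 1 Ableitung. Durch Ableiten von dem Ruck erhalten wir den Snap: s(t) = 0. Mit s(t) = 0 und Einsetzen von t = 3, finden wir s = 0.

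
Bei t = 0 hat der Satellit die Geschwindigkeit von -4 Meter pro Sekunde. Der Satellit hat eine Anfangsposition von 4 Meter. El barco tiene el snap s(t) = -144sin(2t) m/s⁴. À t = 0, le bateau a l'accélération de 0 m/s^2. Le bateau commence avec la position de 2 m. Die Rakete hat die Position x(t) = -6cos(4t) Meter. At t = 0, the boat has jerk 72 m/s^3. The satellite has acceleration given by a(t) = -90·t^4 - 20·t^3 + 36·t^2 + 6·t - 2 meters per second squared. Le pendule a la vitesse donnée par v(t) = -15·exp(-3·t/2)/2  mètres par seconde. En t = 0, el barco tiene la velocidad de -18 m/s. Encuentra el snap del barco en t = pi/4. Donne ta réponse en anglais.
Using s(t) = -144·sin(2·t) and substituting t = pi/4, we find s = -144.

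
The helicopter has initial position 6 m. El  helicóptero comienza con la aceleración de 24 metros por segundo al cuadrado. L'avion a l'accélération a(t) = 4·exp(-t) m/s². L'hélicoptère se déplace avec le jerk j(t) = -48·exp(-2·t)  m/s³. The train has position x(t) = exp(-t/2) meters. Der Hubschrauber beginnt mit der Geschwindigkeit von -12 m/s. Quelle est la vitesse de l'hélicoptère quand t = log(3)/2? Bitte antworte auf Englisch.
We must find the antiderivative of our jerk equation j(t) = -48·exp(-2·t) 2 times. Finding the integral of j(t) and using a(0) = 24: a(t) = 24·exp(-2·t). Integrating acceleration and using the initial condition v(0) = -12, we get v(t) = -12·exp(-2·t). From the given velocity equation v(t) = -12·exp(-2·t), we substitute t = log(3)/2 to get v = -4.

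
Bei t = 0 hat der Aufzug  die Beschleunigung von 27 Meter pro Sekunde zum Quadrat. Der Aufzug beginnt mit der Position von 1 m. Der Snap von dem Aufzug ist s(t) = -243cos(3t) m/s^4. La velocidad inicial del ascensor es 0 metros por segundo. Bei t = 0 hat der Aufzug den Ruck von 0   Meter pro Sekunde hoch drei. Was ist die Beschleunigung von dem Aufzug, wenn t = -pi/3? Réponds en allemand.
Wir müssen das Integral unserer Gleichung für den Snap s(t) = -243·cos(3·t) 2-mal finden. Mit ∫s(t)dt und Anwendung von j(0) = 0, finden wir j(t) = -81·sin(3·t). Durch Integration von dem Ruck und Verwendung der Anfangsbedingung a(0) = 27, erhalten wir a(t) = 27·cos(3·t). Mit a(t) = 27·cos(3·t) und Einsetzen von t = -pi/3, finden wir a = -27.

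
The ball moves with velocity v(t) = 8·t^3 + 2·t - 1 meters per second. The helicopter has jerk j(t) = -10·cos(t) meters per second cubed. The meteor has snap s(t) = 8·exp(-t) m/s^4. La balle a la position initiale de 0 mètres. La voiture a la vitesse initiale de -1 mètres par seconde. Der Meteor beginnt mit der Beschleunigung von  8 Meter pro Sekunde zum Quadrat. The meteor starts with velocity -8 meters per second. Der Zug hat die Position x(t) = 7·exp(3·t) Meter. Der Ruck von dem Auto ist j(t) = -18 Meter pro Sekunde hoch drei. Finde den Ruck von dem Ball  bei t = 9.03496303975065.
Um dies zu lösen, müssen wir 2 Ableitungen unserer Gleichung für die Geschwindigkeit v(t) = 8·t^3 + 2·t - 1 nehmen. Mit d/dt von v(t) finden wir a(t) = 24·t^2 + 2. Durch Ableiten von der Beschleunigung erhalten wir den Ruck: j(t) = 48·t. Mit j(t) = 48·t und Einsetzen von t = 9.03496303975065, finden wir j = 433.678225908031.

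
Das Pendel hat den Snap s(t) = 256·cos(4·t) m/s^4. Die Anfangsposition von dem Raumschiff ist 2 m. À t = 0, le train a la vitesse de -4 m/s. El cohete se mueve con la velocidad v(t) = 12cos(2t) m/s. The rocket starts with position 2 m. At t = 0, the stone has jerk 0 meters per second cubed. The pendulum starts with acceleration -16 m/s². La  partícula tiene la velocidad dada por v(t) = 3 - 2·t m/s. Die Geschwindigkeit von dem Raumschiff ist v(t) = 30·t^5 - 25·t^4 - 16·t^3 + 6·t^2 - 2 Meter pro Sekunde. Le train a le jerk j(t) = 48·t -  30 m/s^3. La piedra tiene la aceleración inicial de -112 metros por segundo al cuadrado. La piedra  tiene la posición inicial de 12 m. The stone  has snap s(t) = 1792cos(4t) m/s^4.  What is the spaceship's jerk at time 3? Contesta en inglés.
To solve this, we need to take 2 derivatives of our velocity equation v(t) = 30·t^5 - 25·t^4 - 16·t^3 + 6·t^2 - 2. Differentiating velocity, we get acceleration: a(t) = 150·t^4 - 100·t^3 - 48·t^2 + 12·t. Taking d/dt of a(t), we find j(t) = 600·t^3 - 300·t^2 - 96·t + 12. We have jerk j(t) = 600·t^3 - 300·t^2 - 96·t + 12. Substituting t = 3: j(3) = 13224.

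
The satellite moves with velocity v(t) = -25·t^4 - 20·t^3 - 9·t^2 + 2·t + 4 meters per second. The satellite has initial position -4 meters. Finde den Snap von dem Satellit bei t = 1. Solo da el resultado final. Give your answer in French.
La réponse est -720.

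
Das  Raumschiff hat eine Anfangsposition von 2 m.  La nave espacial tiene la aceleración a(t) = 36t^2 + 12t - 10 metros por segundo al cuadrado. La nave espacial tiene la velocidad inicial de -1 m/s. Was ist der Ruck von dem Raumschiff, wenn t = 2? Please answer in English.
Starting from acceleration a(t) = 36·t^2 + 12·t - 10, we take 1 derivative. Taking d/dt of a(t), we find j(t) = 72·t + 12. Using j(t) = 72·t + 12 and substituting t = 2, we find j = 156.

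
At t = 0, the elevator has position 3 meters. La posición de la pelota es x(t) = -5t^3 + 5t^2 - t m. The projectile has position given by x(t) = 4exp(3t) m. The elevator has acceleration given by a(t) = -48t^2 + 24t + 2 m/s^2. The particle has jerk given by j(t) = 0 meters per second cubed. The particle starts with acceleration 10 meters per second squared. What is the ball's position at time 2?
Using x(t) = -5·t^3 + 5·t^2 - t and substituting t = 2, we find x = -22.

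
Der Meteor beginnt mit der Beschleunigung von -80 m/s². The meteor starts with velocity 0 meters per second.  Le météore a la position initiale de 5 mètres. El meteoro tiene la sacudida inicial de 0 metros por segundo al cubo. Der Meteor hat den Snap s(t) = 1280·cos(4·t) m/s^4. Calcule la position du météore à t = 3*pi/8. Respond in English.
To solve this, we need to take 4 integrals of our snap equation s(t) = 1280·cos(4·t). Integrating snap and using the initial condition j(0) = 0, we get j(t) = 320·sin(4·t). Finding the antiderivative of j(t) and using a(0) = -80: a(t) = -80·cos(4·t). Taking ∫a(t)dt and applying v(0) = 0, we find v(t) = -20·sin(4·t). The antiderivative of velocity is position. Using x(0) = 5, we get x(t) = 5·cos(4·t). Using x(t) = 5·cos(4·t) and substituting t = 3*pi/8, we find x = 0.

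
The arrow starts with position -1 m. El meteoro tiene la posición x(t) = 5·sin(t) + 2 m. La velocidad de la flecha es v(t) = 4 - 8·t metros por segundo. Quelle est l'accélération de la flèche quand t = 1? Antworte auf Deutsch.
Ausgehend von der Geschwindigkeit v(t) = 4 - 8·t, nehmen wir 1 Ableitung. Die Ableitung von der Geschwindigkeit ergibt die Beschleunigung: a(t) = -8. Mit a(t) = -8 und Einsetzen von t = 1, finden wir a = -8.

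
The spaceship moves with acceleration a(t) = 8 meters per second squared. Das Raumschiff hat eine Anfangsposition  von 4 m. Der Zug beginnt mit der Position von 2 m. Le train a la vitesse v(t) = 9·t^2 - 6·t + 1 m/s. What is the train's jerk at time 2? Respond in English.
To solve this, we need to take 2 derivatives of our velocity equation v(t) = 9·t^2 - 6·t + 1. Taking d/dt of v(t), we find a(t) = 18·t - 6. The derivative of acceleration gives jerk: j(t) = 18. Using j(t) = 18 and substituting t = 2, we find j = 18.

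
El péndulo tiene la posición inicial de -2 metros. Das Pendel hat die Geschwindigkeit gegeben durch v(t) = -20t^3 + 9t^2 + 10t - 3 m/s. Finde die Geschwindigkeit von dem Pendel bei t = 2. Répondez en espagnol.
Tenemos la velocidad v(t) = -20·t^3 + 9·t^2 + 10·t - 3. Sustituyendo t = 2: v(2) = -107.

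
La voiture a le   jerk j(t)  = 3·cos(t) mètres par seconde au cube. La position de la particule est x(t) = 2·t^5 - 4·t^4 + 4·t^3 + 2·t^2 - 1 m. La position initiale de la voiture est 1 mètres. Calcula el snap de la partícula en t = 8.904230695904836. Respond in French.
Pour résoudre ceci, nous devons prendre 4 dérivées de notre équation de la position x(t) = 2·t^5 - 4·t^4 + 4·t^3 + 2·t^2 - 1. En prenant d/dt de x(t), nous trouvons v(t) = 10·t^4 - 16·t^3 + 12·t^2 + 4·t. En dérivant la vitesse, nous obtenons l'accélération: a(t) = 40·t^3 - 48·t^2 + 24·t + 4. En dérivant l'accélération, nous obtenons le jerk: j(t) = 120·t^2 - 96·t + 24. La dérivée du jerk donne le snap: s(t) = 240·t - 96. De l'équation du snap s(t) = 240·t - 96, nous substituons t = 8.904230695904836 pour obtenir s = 2041.01536701716.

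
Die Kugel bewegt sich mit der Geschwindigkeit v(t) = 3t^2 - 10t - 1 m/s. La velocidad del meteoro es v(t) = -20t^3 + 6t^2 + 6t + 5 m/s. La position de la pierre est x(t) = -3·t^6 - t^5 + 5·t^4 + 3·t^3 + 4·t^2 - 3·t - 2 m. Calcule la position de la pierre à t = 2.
Nous avons la position x(t) = -3·t^6 - t^5 + 5·t^4 + 3·t^3 + 4·t^2 - 3·t - 2. En substituant t = 2: x(2) = -112.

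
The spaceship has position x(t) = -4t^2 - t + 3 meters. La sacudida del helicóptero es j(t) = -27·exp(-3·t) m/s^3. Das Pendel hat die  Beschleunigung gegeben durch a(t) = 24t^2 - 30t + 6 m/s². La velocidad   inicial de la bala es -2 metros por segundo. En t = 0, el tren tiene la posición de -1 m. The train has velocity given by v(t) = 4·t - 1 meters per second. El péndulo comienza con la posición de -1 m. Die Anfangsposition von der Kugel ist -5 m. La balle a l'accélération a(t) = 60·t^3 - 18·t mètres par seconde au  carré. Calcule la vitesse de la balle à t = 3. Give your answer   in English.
We need to integrate our acceleration equation a(t) = 60·t^3 - 18·t 1 time. The integral of acceleration is velocity. Using v(0) = -2, we get v(t) = 15·t^4 - 9·t^2 - 2. Using v(t) = 15·t^4 - 9·t^2 - 2 and substituting t = 3, we find v = 1132.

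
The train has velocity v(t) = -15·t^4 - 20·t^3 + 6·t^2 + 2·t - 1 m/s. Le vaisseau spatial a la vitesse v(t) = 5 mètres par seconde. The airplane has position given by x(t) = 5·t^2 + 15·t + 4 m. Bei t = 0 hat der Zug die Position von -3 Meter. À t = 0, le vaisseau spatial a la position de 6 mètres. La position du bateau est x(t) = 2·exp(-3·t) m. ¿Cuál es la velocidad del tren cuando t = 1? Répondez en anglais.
Using v(t) = -15·t^4 - 20·t^3 + 6·t^2 + 2·t - 1 and substituting t = 1, we find v = -28.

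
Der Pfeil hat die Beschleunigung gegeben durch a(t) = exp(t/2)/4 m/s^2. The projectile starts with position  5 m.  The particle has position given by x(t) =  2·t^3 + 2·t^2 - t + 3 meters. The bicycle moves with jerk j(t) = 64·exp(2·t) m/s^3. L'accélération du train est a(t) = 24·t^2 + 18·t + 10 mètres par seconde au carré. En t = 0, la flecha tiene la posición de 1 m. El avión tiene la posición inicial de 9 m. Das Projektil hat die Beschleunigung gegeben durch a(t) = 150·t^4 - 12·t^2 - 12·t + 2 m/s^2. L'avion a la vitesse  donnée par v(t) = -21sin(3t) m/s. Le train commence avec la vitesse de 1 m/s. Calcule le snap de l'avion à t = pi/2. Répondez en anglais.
To solve this, we need to take 3 derivatives of our velocity equation v(t) = -21·sin(3·t). Differentiating velocity, we get acceleration: a(t) = -63·cos(3·t). Differentiating acceleration, we get jerk: j(t) = 189·sin(3·t). Taking d/dt of j(t), we find s(t) = 567·cos(3·t). From the given snap equation s(t) = 567·cos(3·t), we substitute t = pi/2 to get s = 0.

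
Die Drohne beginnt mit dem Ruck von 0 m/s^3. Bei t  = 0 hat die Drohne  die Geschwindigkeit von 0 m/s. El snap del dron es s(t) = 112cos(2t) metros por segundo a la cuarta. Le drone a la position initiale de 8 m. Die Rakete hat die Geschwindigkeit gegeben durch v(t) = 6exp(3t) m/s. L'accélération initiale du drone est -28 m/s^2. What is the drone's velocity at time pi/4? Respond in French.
Nous devons trouver l'intégrale de notre équation du snap s(t) = 112·cos(2·t) 3 fois. L'intégrale du snap est le jerk. En utilisant j(0) = 0, nous obtenons j(t) = 56·sin(2·t). En intégrant le jerk et en utilisant la condition initiale a(0) = -28, nous obtenons a(t) = -28·cos(2·t). En intégrant l'accélération et en utilisant la condition initiale v(0) = 0, nous obtenons v(t) = -14·sin(2·t). De l'équation de la vitesse v(t) = -14·sin(2·t), nous substituons t = pi/4 pour obtenir v = -14.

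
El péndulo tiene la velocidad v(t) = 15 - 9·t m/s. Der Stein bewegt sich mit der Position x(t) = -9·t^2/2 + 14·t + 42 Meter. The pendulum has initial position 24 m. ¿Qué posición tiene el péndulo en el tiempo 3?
Partiendo de la velocidad v(t) = 15 - 9·t, tomamos 1 integral. Tomando ∫v(t)dt y aplicando x(0) = 24, encontramos x(t) = -9·t^2/2 + 15·t + 24. Usando x(t) = -9·t^2/2 + 15·t + 24 y sustituyendo t = 3, encontramos x = 57/2.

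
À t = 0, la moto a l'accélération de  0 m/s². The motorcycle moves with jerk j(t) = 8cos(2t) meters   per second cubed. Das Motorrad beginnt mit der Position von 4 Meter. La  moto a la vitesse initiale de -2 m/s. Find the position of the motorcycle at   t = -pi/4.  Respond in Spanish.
Partiendo de la sacudida j(t) = 8·cos(2·t), tomamos 3 integrales. La antiderivada de la sacudida, con a(0) = 0, da la aceleración: a(t) = 4·sin(2·t). La antiderivada de la aceleración, con v(0) = -2, da la velocidad: v(t) = -2·cos(2·t). La integral de la velocidad, con x(0) = 4, da la posición: x(t) = 4 - sin(2·t). De la ecuación de la posición x(t) = 4 - sin(2·t), sustituimos t = -pi/4 para obtener x = 5.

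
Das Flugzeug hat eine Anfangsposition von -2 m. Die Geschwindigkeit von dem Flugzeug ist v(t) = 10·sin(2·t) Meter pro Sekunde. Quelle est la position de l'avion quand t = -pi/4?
En partant de la vitesse v(t) = 10·sin(2·t), nous prenons 1 primitive. L'intégrale de la vitesse, avec x(0) = -2, donne la position: x(t) = 3 - 5·cos(2·t). En utilisant x(t) = 3 - 5·cos(2·t) et en substituant t = -pi/4, nous trouvons x = 3.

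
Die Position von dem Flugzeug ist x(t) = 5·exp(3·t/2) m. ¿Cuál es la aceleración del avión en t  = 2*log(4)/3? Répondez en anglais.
We must differentiate our position equation x(t) = 5·exp(3·t/2) 2 times. Differentiating position, we get velocity: v(t) = 15·exp(3·t/2)/2. Taking d/dt of v(t), we find a(t) = 45·exp(3·t/2)/4. Using a(t) = 45·exp(3·t/2)/4 and substituting t = 2*log(4)/3, we find a = 45.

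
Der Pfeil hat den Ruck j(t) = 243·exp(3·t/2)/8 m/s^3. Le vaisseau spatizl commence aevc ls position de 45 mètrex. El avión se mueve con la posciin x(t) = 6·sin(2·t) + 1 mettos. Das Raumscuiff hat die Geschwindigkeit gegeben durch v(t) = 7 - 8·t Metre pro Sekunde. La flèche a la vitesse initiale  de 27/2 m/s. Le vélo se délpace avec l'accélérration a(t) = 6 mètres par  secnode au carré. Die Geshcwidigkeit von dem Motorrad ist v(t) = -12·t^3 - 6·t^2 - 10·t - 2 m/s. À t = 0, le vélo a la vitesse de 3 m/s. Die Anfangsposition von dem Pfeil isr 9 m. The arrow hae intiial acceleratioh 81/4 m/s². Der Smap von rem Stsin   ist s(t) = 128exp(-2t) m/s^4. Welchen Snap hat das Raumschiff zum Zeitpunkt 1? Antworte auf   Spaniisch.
Partiendo de la velocidad v(t) = 7 - 8·t, tomamos 3 derivadas. Derivando la velocidad, obtenemos la aceleración: a(t) = -8. La derivada de la aceleración da la sacudida: j(t) = 0. La derivada de la sacudida da el snap: s(t) = 0. Usando s(t) = 0 y sustituyendo t = 1, encontramos s = 0.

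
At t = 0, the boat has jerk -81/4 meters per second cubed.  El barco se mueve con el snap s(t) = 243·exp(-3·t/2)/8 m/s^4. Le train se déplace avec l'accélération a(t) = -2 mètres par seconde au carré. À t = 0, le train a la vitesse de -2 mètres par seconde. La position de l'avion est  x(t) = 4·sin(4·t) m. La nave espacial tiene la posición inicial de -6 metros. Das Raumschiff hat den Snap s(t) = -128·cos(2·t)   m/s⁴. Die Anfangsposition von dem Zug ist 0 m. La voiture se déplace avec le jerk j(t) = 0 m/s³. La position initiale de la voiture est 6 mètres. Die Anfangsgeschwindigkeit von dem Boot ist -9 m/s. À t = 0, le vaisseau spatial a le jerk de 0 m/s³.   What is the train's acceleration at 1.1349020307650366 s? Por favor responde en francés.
En utilisant a(t) = -2 et en substituant t = 1.1349020307650366, nous trouvons a = -2.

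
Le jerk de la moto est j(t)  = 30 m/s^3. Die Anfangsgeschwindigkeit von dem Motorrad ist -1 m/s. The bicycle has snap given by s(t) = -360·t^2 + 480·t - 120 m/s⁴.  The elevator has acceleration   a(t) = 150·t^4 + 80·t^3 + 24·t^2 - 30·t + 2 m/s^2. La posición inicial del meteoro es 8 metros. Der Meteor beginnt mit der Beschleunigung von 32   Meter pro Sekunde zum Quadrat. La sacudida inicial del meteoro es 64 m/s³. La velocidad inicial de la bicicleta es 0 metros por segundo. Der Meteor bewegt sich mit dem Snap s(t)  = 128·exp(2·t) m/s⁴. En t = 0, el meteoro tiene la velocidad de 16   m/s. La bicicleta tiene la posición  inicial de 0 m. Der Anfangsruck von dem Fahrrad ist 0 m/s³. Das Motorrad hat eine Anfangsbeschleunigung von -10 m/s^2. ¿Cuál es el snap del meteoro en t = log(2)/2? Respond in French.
En utilisant s(t) = 128·exp(2·t) et en substituant t = log(2)/2, nous trouvons s = 256.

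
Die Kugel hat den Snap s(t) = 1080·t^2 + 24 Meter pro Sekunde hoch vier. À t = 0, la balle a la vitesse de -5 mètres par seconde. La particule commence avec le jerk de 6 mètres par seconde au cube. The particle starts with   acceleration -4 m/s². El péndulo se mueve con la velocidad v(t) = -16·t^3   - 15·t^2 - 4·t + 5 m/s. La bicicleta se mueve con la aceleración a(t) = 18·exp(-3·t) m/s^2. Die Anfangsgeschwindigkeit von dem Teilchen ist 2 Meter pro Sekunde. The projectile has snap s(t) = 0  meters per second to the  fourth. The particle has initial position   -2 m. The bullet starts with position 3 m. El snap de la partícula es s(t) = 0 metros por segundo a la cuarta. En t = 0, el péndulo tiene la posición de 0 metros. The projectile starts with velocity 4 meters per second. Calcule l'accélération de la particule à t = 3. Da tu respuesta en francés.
Nous devons intégrer notre équation du snap s(t) = 0 2 fois. En prenant ∫s(t)dt et en appliquant j(0) = 6, nous trouvons j(t) = 6. En intégrant le jerk et en utilisant la condition initiale a(0) = -4, nous obtenons a(t) = 6·t - 4. En utilisant a(t) = 6·t - 4 et en substituant t = 3, nous trouvons a = 14.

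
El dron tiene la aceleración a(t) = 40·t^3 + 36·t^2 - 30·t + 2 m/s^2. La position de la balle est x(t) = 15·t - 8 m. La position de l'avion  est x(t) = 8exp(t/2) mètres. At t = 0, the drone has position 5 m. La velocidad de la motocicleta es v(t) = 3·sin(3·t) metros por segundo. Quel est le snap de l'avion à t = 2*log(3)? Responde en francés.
Pour résoudre ceci, nous devons prendre 4 dérivées de notre équation de la position x(t) = 8·exp(t/2). En prenant d/dt de x(t), nous trouvons v(t) = 4·exp(t/2). La dérivée de la vitesse donne l'accélération: a(t) = 2·exp(t/2). La dérivée de l'accélération donne le jerk: j(t) = exp(t/2). En prenant d/dt de j(t), nous trouvons s(t) = exp(t/2)/2. Nous avons le snap s(t) = exp(t/2)/2. En substituant t = 2*log(3): s(2*log(3)) = 3/2.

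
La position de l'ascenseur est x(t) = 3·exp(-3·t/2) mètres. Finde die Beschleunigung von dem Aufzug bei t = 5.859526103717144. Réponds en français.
En partant de la position x(t) = 3·exp(-3·t/2), nous prenons 2 dérivées. En prenant d/dt de x(t), nous trouvons v(t) = -9·exp(-3·t/2)/2. La dérivée de la vitesse donne l'accélération: a(t) = 27·exp(-3·t/2)/4. De l'équation de l'accélération a(t) = 27·exp(-3·t/2)/4, nous substituons t = 5.859526103717144 pour obtenir a = 0.00102840455775679.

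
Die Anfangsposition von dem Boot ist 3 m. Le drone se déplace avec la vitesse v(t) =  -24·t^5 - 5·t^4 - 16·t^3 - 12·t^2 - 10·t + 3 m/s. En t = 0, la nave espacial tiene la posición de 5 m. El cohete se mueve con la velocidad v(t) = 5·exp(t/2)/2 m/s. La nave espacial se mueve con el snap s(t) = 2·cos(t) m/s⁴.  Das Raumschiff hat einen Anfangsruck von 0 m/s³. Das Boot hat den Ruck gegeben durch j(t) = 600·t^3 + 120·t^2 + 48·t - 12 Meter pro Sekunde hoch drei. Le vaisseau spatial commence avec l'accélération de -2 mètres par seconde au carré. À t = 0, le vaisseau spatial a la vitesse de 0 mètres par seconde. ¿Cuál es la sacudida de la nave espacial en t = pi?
Para resolver esto, necesitamos tomar 1 antiderivada de nuestra ecuación del snap s(t) = 2·cos(t). Tomando ∫s(t)dt y aplicando j(0) = 0, encontramos j(t) = 2·sin(t). Tenemos la sacudida j(t) = 2·sin(t). Sustituyendo t = pi: j(pi) = 0.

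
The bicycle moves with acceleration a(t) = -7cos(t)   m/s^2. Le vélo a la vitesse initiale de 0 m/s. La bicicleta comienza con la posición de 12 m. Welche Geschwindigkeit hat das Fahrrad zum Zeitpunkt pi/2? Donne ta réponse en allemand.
Um dies zu lösen, müssen wir 1 Stammfunktion unserer Gleichung für die Beschleunigung a(t) = -7·cos(t) finden. Mit ∫a(t)dt und Anwendung von v(0) = 0, finden wir v(t) = -7·sin(t). Mit v(t) = -7·sin(t) und Einsetzen von t = pi/2, finden wir v = -7.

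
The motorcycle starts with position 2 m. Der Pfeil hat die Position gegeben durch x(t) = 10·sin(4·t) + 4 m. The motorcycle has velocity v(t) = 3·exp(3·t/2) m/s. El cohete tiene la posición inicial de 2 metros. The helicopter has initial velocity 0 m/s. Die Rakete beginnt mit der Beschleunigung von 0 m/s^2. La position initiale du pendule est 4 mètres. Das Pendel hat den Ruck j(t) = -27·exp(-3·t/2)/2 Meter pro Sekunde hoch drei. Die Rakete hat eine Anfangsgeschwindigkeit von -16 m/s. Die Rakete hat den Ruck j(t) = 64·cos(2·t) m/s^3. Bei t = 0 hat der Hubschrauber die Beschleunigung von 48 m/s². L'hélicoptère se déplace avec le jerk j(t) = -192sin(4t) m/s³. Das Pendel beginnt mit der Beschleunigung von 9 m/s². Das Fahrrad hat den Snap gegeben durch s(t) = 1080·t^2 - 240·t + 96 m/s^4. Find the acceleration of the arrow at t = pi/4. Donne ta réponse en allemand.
Ausgehend von der Position x(t) = 10·sin(4·t) + 4, nehmen wir 2 Ableitungen. Mit d/dt von x(t) finden wir v(t) = 40·cos(4·t). Mit d/dt von v(t) finden wir a(t) = -160·sin(4·t). Mit a(t) = -160·sin(4·t) und Einsetzen von t = pi/4, finden wir a = 0.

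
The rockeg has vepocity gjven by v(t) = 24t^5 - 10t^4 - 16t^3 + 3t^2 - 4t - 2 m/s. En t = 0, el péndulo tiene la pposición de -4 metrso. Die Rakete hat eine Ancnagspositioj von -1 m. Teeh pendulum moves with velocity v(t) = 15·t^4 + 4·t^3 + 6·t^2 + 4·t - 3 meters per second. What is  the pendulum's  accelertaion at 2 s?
To solve this, we need to take 1 derivative of our velocity equation v(t) = 15·t^4 + 4·t^3 + 6·t^2 + 4·t - 3. Taking d/dt of v(t), we find a(t) = 60·t^3 + 12·t^2 + 12·t + 4. Using a(t) = 60·t^3 + 12·t^2 + 12·t + 4 and substituting t = 2, we find a = 556.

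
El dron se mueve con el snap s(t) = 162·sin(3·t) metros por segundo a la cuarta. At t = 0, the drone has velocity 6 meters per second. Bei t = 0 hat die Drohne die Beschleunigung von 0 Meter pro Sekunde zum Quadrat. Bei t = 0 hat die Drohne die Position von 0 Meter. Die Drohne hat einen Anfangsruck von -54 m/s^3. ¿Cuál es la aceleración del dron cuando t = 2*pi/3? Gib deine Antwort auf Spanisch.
Debemos encontrar la integral de nuestra ecuación del snap s(t) = 162·sin(3·t) 2 veces. Tomando ∫s(t)dt y aplicando j(0) = -54, encontramos j(t) = -54·cos(3·t). Tomando ∫j(t)dt y aplicando a(0) = 0, encontramos a(t) = -18·sin(3·t). De la ecuación de la aceleración a(t) = -18·sin(3·t), sustituimos t = 2*pi/3 para obtener a = 0.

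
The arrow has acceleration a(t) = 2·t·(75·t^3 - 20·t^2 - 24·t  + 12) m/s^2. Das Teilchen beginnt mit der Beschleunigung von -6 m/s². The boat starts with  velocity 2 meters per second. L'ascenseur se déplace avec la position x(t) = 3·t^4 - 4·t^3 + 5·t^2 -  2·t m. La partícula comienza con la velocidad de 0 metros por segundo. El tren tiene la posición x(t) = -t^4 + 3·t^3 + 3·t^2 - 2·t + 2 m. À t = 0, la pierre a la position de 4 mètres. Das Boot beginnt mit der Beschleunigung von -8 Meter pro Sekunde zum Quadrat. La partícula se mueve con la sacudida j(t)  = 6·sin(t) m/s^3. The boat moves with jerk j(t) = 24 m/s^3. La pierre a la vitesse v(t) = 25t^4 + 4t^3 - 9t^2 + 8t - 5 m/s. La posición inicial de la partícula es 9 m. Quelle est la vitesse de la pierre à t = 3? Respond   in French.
De l'équation de la vitesse v(t) = 25·t^4 + 4·t^3 - 9·t^2 + 8·t - 5, nous substituons t = 3 pour obtenir v = 2071.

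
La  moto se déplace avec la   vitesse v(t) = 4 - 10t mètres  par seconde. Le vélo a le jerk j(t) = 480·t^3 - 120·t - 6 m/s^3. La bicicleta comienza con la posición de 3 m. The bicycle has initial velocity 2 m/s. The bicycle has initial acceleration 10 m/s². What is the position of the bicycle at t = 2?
To find the answer, we compute 3 antiderivatives of j(t) = 480·t^3 - 120·t - 6. The antiderivative of jerk, with a(0) = 10, gives acceleration: a(t) = 120·t^4 - 60·t^2 - 6·t + 10. Finding the antiderivative of a(t) and using v(0) = 2: v(t) = 24·t^5 - 20·t^3 - 3·t^2 + 10·t + 2. The integral of velocity, with x(0) = 3, gives position: x(t) = 4·t^6 - 5·t^4 - t^3 + 5·t^2 + 2·t + 3. We have position x(t) = 4·t^6 - 5·t^4 - t^3 + 5·t^2 + 2·t + 3. Substituting t = 2: x(2) = 195.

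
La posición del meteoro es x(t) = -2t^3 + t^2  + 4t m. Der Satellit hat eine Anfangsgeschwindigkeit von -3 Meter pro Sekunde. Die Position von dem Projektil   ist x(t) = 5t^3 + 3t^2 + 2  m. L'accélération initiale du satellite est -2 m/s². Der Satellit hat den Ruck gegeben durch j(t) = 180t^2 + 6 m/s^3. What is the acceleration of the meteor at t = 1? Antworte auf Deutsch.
Wir müssen unsere Gleichung für die Position x(t) = -2·t^3 + t^2 + 4·t 2-mal ableiten. Mit d/dt von x(t) finden wir v(t) = -6·t^2 + 2·t + 4. Durch Ableiten von der Geschwindigkeit erhalten wir die Beschleunigung: a(t) = 2 - 12·t. Wir haben die Beschleunigung a(t) = 2 - 12·t. Durch Einsetzen von t = 1: a(1) = -10.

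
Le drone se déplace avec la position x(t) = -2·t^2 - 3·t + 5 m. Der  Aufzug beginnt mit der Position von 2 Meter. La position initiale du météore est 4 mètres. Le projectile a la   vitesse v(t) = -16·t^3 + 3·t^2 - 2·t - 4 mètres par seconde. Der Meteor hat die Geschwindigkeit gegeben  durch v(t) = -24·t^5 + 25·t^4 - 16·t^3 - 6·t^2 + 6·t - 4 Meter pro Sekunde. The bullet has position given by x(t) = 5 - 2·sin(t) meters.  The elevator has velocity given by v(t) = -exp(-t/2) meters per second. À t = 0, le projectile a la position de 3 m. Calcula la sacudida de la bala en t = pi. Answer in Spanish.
Partiendo de la posición x(t) = 5 - 2·sin(t), tomamos 3 derivadas. Tomando d/dt de x(t), encontramos v(t) = -2·cos(t). Derivando la velocidad, obtenemos la aceleración: a(t) = 2·sin(t). Tomando d/dt de a(t), encontramos j(t) = 2·cos(t). Usando j(t) = 2·cos(t) y sustituyendo t = pi, encontramos j = -2.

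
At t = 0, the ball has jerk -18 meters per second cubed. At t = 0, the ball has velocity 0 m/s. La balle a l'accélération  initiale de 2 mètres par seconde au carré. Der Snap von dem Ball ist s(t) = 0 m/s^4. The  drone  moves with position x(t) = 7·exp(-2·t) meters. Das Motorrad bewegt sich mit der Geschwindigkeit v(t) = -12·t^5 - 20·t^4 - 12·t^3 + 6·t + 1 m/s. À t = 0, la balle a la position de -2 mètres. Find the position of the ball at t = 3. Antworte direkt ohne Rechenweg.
x(3) = -74.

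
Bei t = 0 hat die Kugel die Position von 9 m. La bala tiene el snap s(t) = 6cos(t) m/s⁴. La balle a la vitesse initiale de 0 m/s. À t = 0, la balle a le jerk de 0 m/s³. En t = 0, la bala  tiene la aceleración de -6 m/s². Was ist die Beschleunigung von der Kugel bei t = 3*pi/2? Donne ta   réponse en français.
Nous devons trouver l'intégrale de notre équation du snap s(t) = 6·cos(t) 2 fois. En intégrant le snap et en utilisant la condition initiale j(0) = 0, nous obtenons j(t) = 6·sin(t). En prenant ∫j(t)dt et en appliquant a(0) = -6, nous trouvons a(t) = -6·cos(t). En utilisant a(t) = -6·cos(t) et en substituant t = 3*pi/2, nous trouvons a = 0.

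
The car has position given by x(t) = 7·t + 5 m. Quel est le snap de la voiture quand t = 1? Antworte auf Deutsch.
Wir müssen unsere Gleichung für die Position x(t) = 7·t + 5 4-mal ableiten. Mit d/dt von x(t) finden wir v(t) = 7. Die Ableitung von der Geschwindigkeit ergibt die Beschleunigung: a(t) = 0. Mit d/dt von a(t) finden wir j(t) = 0. Durch Ableiten von dem Ruck erhalten wir den Snap: s(t) = 0. Wir haben den Snap s(t) = 0. Durch Einsetzen von t = 1: s(1) = 0.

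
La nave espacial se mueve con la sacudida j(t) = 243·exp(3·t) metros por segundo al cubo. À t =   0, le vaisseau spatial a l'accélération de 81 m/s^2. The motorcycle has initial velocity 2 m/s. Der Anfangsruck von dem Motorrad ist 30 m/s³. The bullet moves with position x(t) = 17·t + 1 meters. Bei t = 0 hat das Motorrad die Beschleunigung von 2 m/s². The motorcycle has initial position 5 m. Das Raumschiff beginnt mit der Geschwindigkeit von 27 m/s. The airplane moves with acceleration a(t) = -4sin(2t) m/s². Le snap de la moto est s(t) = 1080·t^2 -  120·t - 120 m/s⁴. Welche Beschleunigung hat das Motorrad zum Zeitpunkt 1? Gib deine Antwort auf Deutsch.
Wir müssen das Integral unserer Gleichung für den Snap s(t) = 1080·t^2 - 120·t - 120 2-mal finden. Das Integral von dem Snap, mit j(0) = 30, ergibt den Ruck: j(t) = 360·t^3 - 60·t^2 - 120·t + 30. Durch Integration von dem Ruck und Verwendung der Anfangsbedingung a(0) = 2, erhalten wir a(t) = 90·t^4 - 20·t^3 - 60·t^2 + 30·t + 2. Wir haben die Beschleunigung a(t) = 90·t^4 - 20·t^3 - 60·t^2 + 30·t + 2. Durch Einsetzen von t = 1: a(1) = 42.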